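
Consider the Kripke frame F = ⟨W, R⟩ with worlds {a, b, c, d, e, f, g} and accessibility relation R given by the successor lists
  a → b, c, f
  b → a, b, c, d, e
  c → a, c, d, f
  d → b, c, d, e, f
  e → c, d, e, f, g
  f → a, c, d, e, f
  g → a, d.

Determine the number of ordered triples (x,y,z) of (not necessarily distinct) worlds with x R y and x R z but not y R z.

36

Enumerating: (a,b,f), (a,c,b), (a,f,b), (b,a,a), (b,a,d), (b,a,e), (b,c,b), (b,c,e), (b,d,a), (b,e,a), (b,e,b), (c,a,a), … and 24 more.
Total: 36.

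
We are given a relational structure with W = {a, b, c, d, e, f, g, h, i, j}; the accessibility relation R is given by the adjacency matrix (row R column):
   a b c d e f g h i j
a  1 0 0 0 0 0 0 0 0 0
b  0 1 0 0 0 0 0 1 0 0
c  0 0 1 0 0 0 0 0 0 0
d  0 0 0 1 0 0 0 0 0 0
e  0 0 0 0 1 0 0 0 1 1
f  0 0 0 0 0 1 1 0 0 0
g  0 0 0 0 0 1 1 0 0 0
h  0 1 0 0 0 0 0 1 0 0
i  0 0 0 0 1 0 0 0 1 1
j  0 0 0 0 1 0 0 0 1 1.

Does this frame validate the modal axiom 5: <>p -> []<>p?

Yes

The schema 5 characterises exactly the Euclidean frames.
Euclidean: yes — any two successors of a common world are R-related.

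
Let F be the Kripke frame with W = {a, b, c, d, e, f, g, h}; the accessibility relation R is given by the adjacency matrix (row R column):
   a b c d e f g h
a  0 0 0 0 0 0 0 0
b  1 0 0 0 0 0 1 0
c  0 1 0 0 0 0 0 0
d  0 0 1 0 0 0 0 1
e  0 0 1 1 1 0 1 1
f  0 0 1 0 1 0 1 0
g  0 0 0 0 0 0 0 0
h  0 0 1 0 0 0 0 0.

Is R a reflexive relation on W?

No

Reflexive: no — a is not related to itself.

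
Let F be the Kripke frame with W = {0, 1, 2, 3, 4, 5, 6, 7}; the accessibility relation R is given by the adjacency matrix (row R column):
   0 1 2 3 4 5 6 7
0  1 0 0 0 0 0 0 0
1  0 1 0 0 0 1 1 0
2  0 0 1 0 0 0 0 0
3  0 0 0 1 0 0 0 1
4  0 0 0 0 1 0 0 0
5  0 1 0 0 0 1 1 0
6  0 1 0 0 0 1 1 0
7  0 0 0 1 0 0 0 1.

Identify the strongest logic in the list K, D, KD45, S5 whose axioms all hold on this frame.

Serial (axiom D): yes — every world has a successor (e.g. 0 R 0).
Euclidean (axiom 5): yes — any two successors of a common world are R-related.
Transitive (axiom 4): yes — every two-step R-path is closed by a direct edge.
Reflexive (axiom T): yes — every world is R-related to itself.
So F validates K, D, KD45, S5. The strongest is S5.

S5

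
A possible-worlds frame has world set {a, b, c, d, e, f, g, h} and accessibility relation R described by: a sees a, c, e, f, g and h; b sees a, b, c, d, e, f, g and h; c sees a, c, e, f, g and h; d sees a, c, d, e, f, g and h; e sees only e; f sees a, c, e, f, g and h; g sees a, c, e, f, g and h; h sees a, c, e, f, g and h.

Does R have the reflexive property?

Reflexive: yes — every world is R-related to itself.

Yes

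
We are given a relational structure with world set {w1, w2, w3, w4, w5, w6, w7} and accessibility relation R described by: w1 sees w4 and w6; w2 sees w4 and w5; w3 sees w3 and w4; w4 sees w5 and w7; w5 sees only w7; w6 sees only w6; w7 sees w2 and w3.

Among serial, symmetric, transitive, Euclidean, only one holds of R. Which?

serial

Serial: yes — every world has a successor (e.g. w1 R w4).
Symmetric: no — w1 R w4 but not w4 R w1.
Transitive: no — w1 R w4 and w4 R w5, but not w1 R w5.
Euclidean: no — w1 R w4 and w1 R w6, but not w4 R w6.
Only serial holds.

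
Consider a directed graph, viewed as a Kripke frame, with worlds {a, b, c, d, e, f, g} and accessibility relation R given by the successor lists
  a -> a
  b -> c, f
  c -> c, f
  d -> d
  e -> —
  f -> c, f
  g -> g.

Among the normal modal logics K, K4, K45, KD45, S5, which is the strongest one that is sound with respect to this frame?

Transitive (axiom 4): yes — every two-step R-path is closed by a direct edge.
Euclidean (axiom 5): yes — any two successors of a common world are R-related.
Serial (axiom D): no — e has no R-successor.
Reflexive (axiom T): no — b is not related to itself.
So F validates K, K4, K45; KD45 would additionally require R to be serial. The strongest is K45.

K45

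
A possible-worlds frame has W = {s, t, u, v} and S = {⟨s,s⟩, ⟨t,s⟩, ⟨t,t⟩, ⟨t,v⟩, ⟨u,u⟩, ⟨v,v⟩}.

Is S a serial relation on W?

Yes

Serial: yes — every world has a successor (e.g. s S s).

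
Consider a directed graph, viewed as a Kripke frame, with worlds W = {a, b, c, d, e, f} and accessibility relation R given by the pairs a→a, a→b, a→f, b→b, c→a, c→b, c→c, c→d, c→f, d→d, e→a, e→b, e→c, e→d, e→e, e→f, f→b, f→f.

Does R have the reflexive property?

Yes

Reflexive: yes — every world is R-related to itself.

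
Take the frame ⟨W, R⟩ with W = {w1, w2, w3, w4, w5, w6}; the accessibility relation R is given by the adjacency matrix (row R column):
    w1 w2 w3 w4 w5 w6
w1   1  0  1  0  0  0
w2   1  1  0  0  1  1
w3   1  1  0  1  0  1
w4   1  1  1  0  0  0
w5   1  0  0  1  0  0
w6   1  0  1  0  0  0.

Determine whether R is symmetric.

No

Symmetric: no — w2 R w1 but not w1 R w2.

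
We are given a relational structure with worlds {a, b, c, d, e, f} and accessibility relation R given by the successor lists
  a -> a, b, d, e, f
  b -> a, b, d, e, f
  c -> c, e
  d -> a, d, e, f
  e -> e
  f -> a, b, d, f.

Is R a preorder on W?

No

Reflexive: yes — every world is R-related to itself.
Transitive: no — d R a and a R b, but not d R b.
So R is not a preorder.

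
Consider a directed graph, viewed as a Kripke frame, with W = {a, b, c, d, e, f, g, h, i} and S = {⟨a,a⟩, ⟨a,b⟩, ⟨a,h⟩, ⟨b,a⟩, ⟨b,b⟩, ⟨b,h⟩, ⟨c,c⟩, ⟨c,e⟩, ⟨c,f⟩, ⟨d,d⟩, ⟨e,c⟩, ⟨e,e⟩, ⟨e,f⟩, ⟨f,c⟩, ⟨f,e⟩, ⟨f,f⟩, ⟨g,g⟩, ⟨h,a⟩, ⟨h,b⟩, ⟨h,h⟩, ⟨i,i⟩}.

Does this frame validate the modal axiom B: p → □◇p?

Yes

Axiom B corresponds to the accessibility relation being symmetric.
Symmetric: yes — every pair in S has its reverse in S.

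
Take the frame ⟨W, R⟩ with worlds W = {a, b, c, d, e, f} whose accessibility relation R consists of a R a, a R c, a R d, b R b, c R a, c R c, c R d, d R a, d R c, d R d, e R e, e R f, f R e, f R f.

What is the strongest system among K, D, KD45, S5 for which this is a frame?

Serial (axiom D): yes — every world has a successor (e.g. a R a).
Euclidean (axiom 5): yes — any two successors of a common world are R-related.
Transitive (axiom 4): yes — every two-step R-path is closed by a direct edge.
Reflexive (axiom T): yes — every world is R-related to itself.
So F validates K, D, KD45, S5. The strongest is S5.

S5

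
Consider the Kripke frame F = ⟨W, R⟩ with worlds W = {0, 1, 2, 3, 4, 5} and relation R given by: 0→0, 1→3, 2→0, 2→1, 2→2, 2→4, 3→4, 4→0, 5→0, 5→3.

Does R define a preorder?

Reflexive: no — 1 is not related to itself.
Transitive: no — 1 R 3 and 3 R 4, but not 1 R 4.
So R is not a preorder.

No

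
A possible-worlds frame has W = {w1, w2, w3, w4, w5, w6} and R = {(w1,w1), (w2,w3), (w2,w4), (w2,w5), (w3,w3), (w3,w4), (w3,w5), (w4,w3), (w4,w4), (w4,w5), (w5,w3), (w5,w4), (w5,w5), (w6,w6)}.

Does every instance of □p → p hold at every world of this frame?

By correspondence theory, T is valid on a frame iff R is reflexive.
Reflexive: no — w2 is not related to itself.

No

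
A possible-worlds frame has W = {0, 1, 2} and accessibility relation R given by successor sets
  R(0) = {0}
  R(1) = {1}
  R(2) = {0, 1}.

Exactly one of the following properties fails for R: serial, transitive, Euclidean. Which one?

Euclidean

Serial: yes — every world has a successor (e.g. 0 R 0).
Transitive: yes — every two-step R-path is closed by a direct edge.
Euclidean: no — 2 R 0 and 2 R 1, but not 0 R 1.
Only Euclidean fails.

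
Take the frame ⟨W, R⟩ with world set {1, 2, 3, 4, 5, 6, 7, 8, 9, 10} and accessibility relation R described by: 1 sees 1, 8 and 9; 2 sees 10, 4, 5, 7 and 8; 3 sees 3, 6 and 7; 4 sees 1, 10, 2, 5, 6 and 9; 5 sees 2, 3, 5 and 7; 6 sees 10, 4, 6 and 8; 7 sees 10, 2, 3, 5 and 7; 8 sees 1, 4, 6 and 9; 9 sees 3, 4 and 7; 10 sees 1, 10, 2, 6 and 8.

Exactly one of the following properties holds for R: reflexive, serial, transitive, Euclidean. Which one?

Reflexive: no — 2 is not related to itself.
Serial: yes — every world has a successor (e.g. 1 R 1).
Transitive: no — 1 R 8 and 8 R 4, but not 1 R 4.
Euclidean: no — 1 R 9 and 1 R 8, but not 9 R 8.
Only serial holds.

serial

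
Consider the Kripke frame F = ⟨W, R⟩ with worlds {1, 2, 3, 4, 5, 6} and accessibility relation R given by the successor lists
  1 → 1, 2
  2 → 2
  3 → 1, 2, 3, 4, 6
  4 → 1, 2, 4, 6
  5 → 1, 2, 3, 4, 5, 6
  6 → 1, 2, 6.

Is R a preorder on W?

Yes

Reflexive: yes — every world is R-related to itself.
Transitive: yes — every two-step R-path is closed by a direct edge.
So R is a preorder.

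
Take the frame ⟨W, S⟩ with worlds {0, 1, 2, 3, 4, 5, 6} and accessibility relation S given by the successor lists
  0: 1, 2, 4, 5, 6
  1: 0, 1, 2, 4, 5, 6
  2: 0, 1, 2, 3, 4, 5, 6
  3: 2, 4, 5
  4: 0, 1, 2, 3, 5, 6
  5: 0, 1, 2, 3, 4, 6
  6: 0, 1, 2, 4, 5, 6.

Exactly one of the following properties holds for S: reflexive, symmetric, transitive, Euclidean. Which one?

Reflexive: no — 0 is not related to itself.
Symmetric: yes — every pair in S has its reverse in S.
Transitive: no — 0 S 2 and 2 S 3, but not 0 S 3.
Euclidean: no — 2 S 0 and 2 S 3, but not 0 S 3.
Only symmetric holds.

symmetric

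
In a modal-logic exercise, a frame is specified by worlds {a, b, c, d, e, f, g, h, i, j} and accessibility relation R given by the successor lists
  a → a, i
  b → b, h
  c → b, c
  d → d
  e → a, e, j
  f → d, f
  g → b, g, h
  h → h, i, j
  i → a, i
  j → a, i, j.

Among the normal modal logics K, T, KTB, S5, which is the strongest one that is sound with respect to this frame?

T

Reflexive (axiom T): yes — every world is R-related to itself.
Symmetric (axiom B): no — b R h but not h R b.
Euclidean (axiom 5): no — e R a and e R j, but not a R j.
So F validates K, T; KTB would additionally require R to be symmetric. The strongest is T.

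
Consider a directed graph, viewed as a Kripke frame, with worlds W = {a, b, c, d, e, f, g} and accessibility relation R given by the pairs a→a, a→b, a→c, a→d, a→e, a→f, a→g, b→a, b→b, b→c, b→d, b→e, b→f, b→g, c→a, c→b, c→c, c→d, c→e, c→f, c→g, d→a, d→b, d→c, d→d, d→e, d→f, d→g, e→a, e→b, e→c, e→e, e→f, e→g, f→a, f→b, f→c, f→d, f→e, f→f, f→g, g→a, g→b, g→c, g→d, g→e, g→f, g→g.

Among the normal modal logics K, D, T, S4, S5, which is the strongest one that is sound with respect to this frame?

T

Serial (axiom D): yes — every world has a successor (e.g. a R a).
Reflexive (axiom T): yes — every world is R-related to itself.
Transitive (axiom 4): no — e R a and a R d, but not e R d.
Euclidean (axiom 5): no — a R e and a R d, but not e R d.
So F validates K, D, T; S4 would additionally require R to be transitive. The strongest is T.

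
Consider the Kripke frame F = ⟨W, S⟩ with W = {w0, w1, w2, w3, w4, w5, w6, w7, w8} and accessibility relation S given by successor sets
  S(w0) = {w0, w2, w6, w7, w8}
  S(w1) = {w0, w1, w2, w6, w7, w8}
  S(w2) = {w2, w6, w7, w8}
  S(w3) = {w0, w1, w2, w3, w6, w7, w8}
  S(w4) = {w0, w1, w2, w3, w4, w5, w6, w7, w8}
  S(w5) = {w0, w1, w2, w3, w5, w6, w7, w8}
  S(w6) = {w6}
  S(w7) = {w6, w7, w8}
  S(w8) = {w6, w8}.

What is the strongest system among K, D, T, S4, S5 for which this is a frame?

S4

Serial (axiom D): yes — every world has a successor (e.g. w0 S w0).
Reflexive (axiom T): yes — every world is S-related to itself.
Transitive (axiom 4): yes — every two-step S-path is closed by a direct edge.
Euclidean (axiom 5): no — w0 S w6 and w0 S w2, but not w6 S w2.
So F validates K, D, T, S4; S5 would additionally require S to be Euclidean. The strongest is S4.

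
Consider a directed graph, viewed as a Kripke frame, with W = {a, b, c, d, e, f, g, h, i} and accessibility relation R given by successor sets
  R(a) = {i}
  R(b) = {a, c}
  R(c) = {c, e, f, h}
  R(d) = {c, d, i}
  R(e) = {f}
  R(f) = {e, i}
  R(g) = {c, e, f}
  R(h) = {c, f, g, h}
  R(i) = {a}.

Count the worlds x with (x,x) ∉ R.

6

Enumerating: a, b, e, f, g, i.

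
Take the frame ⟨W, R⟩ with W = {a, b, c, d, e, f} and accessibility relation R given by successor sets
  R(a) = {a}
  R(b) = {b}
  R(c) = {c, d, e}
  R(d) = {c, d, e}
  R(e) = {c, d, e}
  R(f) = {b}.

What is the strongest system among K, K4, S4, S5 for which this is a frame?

Transitive (axiom 4): yes — every two-step R-path is closed by a direct edge.
Reflexive (axiom T): no — f is not related to itself.
Euclidean (axiom 5): yes — any two successors of a common world are R-related.
So F validates K, K4; S4 would additionally require R to be reflexive. The strongest is K4.

K4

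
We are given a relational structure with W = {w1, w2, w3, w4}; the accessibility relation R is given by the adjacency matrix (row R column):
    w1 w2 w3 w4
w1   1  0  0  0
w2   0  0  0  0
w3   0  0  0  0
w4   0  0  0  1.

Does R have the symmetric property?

Symmetric: yes — every pair in R has its reverse in R.

Yes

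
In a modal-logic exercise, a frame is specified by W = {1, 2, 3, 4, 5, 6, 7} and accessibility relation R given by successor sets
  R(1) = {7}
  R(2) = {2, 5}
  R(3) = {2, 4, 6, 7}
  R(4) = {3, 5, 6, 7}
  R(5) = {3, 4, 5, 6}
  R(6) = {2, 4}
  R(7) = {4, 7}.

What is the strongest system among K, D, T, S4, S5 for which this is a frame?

D

Serial (axiom D): yes — every world has a successor (e.g. 1 R 7).
Reflexive (axiom T): no — 1 is not related to itself.
Transitive (axiom 4): no — 1 R 7 and 7 R 4, but not 1 R 4.
Euclidean (axiom 5): no — 3 R 2 and 3 R 4, but not 2 R 4.
So F validates K, D; T would additionally require R to be reflexive. The strongest is D.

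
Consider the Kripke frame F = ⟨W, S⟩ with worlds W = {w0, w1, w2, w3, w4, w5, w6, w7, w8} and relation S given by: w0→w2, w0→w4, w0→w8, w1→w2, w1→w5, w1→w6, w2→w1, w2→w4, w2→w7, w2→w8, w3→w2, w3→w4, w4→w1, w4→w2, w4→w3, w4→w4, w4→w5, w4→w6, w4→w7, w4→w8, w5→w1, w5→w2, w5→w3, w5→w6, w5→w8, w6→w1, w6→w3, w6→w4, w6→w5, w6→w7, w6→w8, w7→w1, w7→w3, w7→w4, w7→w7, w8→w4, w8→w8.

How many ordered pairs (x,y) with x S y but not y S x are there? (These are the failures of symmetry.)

16

Enumerating: (w0,w2), (w0,w4), (w0,w8), (w2,w7), (w2,w8), (w3,w2), (w4,w1), (w4,w5), (w5,w2), (w5,w3), (w5,w8), (w6,w3), (w6,w7), (w6,w8), (w7,w1), (w7,w3).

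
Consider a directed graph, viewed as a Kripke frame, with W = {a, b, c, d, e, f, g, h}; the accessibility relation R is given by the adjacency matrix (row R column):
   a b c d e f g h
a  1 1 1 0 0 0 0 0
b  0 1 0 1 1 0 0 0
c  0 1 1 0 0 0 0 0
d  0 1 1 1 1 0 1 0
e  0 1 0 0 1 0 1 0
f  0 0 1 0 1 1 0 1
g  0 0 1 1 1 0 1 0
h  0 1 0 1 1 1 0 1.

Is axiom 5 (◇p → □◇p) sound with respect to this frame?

The schema 5 characterises exactly the Euclidean frames.
Euclidean: no — a R b and a R c, but not b R c.

No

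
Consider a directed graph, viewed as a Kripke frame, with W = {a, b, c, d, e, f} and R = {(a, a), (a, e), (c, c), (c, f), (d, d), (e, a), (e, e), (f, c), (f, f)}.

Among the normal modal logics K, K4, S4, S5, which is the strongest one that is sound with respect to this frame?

Transitive (axiom 4): yes — every two-step R-path is closed by a direct edge.
Reflexive (axiom T): no — b is not related to itself.
Euclidean (axiom 5): yes — any two successors of a common world are R-related.
So F validates K, K4; S4 would additionally require R to be reflexive. The strongest is K4.

K4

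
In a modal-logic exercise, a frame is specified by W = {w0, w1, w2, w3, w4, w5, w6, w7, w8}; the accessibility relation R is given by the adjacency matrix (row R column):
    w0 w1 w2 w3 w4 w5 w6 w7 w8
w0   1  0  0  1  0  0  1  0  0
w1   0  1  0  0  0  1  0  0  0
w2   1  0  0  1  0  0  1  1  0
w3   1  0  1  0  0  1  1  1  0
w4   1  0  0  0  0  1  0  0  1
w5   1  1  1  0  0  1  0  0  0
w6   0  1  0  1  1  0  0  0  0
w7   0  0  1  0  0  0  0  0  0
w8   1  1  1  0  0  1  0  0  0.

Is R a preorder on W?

Reflexive: no — w2 is not related to itself.
Transitive: no — w0 R w3 and w3 R w2, but not w0 R w2.
So R is not a preorder.

No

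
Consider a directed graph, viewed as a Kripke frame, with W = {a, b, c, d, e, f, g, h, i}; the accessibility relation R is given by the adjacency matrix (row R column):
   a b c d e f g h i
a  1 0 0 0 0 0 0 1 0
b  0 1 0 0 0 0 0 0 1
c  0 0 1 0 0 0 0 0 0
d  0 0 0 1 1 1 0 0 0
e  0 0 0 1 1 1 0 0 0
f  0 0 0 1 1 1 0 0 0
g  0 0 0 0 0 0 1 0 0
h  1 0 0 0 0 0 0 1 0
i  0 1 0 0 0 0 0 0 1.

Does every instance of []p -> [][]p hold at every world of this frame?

Yes

Axiom 4 corresponds to the accessibility relation being transitive.
Transitive: yes — every two-step R-path is closed by a direct edge.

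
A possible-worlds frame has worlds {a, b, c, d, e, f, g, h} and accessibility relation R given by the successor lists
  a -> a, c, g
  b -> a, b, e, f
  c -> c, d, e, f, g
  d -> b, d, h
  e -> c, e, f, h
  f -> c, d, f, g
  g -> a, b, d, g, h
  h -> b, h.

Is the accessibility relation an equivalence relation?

Reflexive: yes — every world is R-related to itself.
Symmetric: no — a R c but not c R a.
Transitive: no — a R c and c R d, but not a R d.
So R is not an equivalence relation.

No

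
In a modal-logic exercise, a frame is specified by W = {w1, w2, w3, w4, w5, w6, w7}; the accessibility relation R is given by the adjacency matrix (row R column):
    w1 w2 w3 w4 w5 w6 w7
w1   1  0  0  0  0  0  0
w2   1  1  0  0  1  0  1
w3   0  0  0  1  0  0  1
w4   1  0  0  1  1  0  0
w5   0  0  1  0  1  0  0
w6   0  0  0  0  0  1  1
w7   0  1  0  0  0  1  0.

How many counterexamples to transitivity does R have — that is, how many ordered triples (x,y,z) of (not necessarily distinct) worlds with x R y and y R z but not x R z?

14

Enumerating: (w2,w5,w3), (w2,w7,w6), (w3,w4,w1), (w3,w4,w5), (w3,w7,w2), (w3,w7,w6), (w4,w5,w3), (w5,w3,w4), (w5,w3,w7), (w6,w7,w2), (w7,w2,w1), (w7,w2,w5), (w7,w2,w7), (w7,w6,w7).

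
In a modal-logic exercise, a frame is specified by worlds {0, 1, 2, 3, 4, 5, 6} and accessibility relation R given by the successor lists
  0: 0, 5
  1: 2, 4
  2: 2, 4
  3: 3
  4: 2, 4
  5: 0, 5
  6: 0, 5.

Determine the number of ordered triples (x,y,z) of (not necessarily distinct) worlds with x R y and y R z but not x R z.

R is transitive; there are no such tuples.

0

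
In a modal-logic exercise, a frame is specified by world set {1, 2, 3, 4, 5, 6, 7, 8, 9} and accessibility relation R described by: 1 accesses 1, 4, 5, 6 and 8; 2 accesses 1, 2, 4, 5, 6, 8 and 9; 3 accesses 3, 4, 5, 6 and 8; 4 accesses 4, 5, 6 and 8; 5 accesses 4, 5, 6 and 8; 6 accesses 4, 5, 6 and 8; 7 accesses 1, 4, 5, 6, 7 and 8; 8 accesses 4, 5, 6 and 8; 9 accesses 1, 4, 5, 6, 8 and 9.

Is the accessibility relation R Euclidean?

Euclidean: no — 2 R 1 and 2 R 9, but not 1 R 9.

No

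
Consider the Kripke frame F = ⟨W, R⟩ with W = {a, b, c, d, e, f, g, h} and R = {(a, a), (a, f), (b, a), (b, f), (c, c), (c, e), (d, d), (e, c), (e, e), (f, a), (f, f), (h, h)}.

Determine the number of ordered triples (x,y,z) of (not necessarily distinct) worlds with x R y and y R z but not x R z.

R is transitive; there are no such tuples.

0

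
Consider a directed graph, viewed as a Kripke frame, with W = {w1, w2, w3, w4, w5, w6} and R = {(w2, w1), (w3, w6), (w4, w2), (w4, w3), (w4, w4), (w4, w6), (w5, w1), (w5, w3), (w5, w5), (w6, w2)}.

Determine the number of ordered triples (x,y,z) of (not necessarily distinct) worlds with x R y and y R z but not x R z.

Enumerating: (w3,w6,w2), (w4,w2,w1), (w5,w3,w6), (w6,w2,w1).

4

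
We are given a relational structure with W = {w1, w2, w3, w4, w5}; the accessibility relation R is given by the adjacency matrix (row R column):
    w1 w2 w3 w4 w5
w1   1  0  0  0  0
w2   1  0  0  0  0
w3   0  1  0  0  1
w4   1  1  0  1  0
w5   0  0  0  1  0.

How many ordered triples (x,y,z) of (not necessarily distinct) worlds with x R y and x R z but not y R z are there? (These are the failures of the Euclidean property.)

Enumerating: (w3,w2,w2), (w3,w2,w5), (w3,w5,w2), (w3,w5,w5), (w4,w1,w2), (w4,w1,w4), (w4,w2,w2), (w4,w2,w4).

8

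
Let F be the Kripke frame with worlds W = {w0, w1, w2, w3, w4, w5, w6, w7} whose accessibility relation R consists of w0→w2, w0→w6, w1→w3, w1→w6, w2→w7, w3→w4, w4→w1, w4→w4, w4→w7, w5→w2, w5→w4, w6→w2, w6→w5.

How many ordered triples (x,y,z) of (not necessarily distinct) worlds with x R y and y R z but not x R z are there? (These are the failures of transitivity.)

Enumerating: (w0,w2,w7), (w0,w6,w5), (w1,w3,w4), (w1,w6,w2), (w1,w6,w5), (w3,w4,w1), (w3,w4,w7), (w4,w1,w3), (w4,w1,w6), (w5,w2,w7), (w5,w4,w1), (w5,w4,w7), (w6,w2,w7), (w6,w5,w4).

14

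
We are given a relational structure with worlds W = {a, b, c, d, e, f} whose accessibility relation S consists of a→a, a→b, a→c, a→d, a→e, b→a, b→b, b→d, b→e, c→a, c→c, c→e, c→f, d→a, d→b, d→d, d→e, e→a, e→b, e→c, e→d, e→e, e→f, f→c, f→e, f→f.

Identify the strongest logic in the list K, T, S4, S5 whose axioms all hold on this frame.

T

Reflexive (axiom T): yes — every world is S-related to itself.
Transitive (axiom 4): no — a S c and c S f, but not a S f.
Euclidean (axiom 5): no — a S b and a S c, but not b S c.
So F validates K, T; S4 would additionally require S to be transitive. The strongest is T.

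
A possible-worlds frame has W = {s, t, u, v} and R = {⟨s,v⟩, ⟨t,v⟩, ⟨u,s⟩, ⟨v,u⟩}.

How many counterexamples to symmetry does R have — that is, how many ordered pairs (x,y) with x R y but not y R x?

Enumerating: (s,v), (t,v), (u,s), (v,u).

4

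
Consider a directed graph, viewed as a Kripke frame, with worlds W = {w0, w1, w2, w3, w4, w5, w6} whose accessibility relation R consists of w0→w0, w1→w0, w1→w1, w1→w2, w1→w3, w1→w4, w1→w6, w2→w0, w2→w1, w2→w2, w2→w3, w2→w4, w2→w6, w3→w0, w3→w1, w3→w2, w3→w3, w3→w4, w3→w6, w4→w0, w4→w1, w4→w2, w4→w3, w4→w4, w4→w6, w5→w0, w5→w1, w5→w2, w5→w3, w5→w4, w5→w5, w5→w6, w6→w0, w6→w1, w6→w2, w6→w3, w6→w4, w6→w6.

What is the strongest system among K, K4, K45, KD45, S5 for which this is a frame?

K4

Transitive (axiom 4): yes — every two-step R-path is closed by a direct edge.
Euclidean (axiom 5): no — w1 R w0 and w1 R w2, but not w0 R w2.
Serial (axiom D): yes — every world has a successor (e.g. w0 R w0).
Reflexive (axiom T): yes — every world is R-related to itself.
So F validates K, K4; K45 would additionally require R to be Euclidean. The strongest is K4.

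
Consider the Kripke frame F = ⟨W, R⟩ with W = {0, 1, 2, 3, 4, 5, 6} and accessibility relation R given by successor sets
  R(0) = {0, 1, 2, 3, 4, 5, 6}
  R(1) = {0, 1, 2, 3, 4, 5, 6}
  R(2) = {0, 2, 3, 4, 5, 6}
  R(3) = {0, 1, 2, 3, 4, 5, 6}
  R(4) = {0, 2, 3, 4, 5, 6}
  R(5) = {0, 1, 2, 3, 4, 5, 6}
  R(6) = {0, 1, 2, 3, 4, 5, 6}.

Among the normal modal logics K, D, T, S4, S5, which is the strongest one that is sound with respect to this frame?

T

Serial (axiom D): yes — every world has a successor (e.g. 0 R 0).
Reflexive (axiom T): yes — every world is R-related to itself.
Transitive (axiom 4): no — 2 R 0 and 0 R 1, but not 2 R 1.
Euclidean (axiom 5): no — 0 R 2 and 0 R 1, but not 2 R 1.
So F validates K, D, T; S4 would additionally require R to be transitive. The strongest is T.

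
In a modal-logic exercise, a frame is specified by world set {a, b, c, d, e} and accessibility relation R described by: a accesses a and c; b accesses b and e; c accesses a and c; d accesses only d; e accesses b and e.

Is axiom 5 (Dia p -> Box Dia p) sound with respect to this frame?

Yes

Axiom 5 corresponds to the accessibility relation being Euclidean.
Euclidean: yes — any two successors of a common world are R-related.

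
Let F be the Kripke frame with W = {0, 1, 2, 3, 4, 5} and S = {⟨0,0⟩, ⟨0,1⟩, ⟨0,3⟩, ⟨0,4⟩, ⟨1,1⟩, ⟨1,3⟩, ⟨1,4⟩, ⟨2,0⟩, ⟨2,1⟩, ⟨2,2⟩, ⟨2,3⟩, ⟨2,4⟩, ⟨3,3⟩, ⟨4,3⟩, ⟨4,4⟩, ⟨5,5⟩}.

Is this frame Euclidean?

No

Euclidean: no — 0 S 3 and 0 S 1, but not 3 S 1.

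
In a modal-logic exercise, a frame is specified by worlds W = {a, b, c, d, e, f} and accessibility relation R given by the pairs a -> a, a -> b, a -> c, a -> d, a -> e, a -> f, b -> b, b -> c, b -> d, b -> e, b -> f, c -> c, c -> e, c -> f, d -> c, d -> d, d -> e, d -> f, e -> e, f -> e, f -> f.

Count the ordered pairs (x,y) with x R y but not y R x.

15

Enumerating: (a,b), (a,c), (a,d), (a,e), (a,f), (b,c), (b,d), (b,e), (b,f), (c,e), (c,f), (d,c), (d,e), (d,f), (f,e).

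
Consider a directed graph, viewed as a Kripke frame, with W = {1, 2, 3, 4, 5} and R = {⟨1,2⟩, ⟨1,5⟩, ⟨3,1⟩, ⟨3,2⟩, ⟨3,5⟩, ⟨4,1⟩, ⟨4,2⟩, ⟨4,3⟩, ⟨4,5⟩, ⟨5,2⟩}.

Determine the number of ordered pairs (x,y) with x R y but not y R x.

10

Enumerating: (1,2), (1,5), (3,1), (3,2), (3,5), (4,1), (4,2), (4,3), (4,5), (5,2).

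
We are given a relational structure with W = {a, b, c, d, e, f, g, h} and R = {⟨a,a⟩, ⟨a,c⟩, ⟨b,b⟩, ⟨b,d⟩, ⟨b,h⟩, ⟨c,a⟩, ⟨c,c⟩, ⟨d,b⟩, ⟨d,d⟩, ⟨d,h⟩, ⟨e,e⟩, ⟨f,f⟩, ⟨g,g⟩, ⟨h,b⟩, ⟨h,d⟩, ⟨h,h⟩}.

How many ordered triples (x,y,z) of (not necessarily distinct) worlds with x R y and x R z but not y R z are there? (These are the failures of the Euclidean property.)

R is Euclidean; there are no such tuples.

0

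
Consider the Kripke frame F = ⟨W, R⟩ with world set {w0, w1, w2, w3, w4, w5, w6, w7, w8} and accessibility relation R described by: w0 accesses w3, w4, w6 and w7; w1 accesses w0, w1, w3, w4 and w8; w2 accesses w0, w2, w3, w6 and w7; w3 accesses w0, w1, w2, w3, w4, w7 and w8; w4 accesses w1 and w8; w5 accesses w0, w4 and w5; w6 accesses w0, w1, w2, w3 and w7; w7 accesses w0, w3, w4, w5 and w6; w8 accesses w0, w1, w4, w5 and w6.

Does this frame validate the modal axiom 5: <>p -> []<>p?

By correspondence theory, 5 is valid on a frame iff R is Euclidean.
Euclidean: no — w0 R w3 and w0 R w6, but not w3 R w6.

No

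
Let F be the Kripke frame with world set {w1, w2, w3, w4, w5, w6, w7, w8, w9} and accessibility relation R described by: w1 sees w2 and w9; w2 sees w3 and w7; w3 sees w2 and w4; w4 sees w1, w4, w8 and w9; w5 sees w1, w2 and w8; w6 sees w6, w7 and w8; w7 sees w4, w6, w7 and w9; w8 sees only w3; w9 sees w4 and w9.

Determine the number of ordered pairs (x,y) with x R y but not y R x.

Enumerating: (w1,w2), (w1,w9), (w2,w7), (w3,w4), (w4,w1), (w4,w8), (w5,w1), (w5,w2), (w5,w8), (w6,w8), (w7,w4), (w7,w9), (w8,w3).

13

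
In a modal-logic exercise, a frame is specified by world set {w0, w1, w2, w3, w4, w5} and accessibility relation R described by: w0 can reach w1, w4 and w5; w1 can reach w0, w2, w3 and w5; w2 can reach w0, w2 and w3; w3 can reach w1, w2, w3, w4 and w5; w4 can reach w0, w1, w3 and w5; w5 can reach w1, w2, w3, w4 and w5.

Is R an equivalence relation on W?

No

Reflexive: no — w0 is not related to itself.
Symmetric: no — w0 R w5 but not w5 R w0.
Transitive: no — w0 R w1 and w1 R w2, but not w0 R w2.
So R is not an equivalence relation.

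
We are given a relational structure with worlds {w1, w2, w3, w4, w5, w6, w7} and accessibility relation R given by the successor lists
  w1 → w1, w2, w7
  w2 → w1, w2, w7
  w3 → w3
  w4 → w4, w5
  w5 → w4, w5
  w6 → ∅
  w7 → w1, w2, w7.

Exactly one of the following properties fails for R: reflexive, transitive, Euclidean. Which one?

Reflexive: no — w6 is not related to itself.
Transitive: yes — every two-step R-path is closed by a direct edge.
Euclidean: yes — any two successors of a common world are R-related.
Only reflexive fails.

reflexive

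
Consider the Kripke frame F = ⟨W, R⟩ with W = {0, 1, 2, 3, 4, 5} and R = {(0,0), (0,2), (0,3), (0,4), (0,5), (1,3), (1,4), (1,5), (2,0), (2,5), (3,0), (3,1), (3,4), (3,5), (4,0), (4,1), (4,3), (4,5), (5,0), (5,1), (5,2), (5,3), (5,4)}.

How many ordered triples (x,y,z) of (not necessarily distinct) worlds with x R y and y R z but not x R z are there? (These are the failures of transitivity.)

Enumerating: (0,3,1), (0,4,1), (0,5,1), (1,3,0), (1,3,1), (1,4,0), (1,4,1), (1,5,0), (1,5,1), (1,5,2), (2,0,2), (2,0,3), … and 22 more.
Total: 34.

34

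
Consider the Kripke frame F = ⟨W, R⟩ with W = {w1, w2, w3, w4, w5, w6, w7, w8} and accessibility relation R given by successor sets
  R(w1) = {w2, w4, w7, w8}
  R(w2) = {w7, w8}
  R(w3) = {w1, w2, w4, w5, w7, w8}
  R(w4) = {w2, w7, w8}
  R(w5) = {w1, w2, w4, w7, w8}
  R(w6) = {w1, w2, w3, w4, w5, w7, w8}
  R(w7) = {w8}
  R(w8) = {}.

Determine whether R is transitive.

Transitive: yes — every two-step R-path is closed by a direct edge.

Yes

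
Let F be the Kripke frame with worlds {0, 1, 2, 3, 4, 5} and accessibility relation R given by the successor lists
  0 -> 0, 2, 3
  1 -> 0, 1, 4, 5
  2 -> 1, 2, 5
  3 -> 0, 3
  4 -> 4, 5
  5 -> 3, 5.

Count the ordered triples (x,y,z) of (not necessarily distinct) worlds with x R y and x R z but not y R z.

16

Enumerating: (0,2,0), (0,2,3), (0,3,2), (1,0,1), (1,0,4), (1,0,5), (1,4,0), (1,4,1), (1,5,0), (1,5,1), (1,5,4), (2,1,2), (2,5,1), (2,5,2), (4,5,4), (5,3,5).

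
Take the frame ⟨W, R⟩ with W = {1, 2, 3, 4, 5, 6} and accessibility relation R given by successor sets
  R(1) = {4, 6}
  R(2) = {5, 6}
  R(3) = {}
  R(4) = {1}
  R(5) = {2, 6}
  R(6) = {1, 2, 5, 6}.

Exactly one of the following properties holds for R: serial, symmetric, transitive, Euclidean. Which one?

symmetric

Serial: no — 3 has no R-successor.
Symmetric: yes — every pair in R has its reverse in R.
Transitive: no — 1 R 6 and 6 R 2, but not 1 R 2.
Euclidean: no — 1 R 4 and 1 R 6, but not 4 R 6.
Only symmetric holds.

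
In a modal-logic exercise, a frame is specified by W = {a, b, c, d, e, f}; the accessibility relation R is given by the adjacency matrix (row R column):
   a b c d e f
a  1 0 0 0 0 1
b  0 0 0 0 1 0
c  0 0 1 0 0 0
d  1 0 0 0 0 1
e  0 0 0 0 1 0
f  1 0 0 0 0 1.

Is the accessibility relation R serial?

Yes

Serial: yes — every world has a successor (e.g. a R a).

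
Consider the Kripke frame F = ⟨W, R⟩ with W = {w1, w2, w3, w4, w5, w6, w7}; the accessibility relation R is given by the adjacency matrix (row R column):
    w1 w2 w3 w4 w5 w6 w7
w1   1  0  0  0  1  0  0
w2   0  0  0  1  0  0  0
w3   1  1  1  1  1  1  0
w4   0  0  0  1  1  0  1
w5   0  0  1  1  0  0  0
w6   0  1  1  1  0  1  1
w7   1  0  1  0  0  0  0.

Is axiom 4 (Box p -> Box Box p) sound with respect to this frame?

The schema 4 characterises exactly the transitive frames.
Transitive: no — w1 R w5 and w5 R w3, but not w1 R w3.

No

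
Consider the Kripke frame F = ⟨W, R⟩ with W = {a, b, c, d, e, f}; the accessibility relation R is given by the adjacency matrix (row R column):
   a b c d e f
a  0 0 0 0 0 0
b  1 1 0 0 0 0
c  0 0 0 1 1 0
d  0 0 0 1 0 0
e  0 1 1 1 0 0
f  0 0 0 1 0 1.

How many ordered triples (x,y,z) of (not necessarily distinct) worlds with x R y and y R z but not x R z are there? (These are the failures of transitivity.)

4

Enumerating: (c,e,b), (c,e,c), (e,b,a), (e,c,e).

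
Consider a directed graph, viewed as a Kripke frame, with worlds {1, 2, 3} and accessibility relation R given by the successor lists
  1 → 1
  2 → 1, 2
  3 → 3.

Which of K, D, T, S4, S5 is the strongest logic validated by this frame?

S4

Serial (axiom D): yes — every world has a successor (e.g. 1 R 1).
Reflexive (axiom T): yes — every world is R-related to itself.
Transitive (axiom 4): yes — every two-step R-path is closed by a direct edge.
Euclidean (axiom 5): no — 2 R 1 and 2 R 2, but not 1 R 2.
So F validates K, D, T, S4; S5 would additionally require R to be Euclidean. The strongest is S4.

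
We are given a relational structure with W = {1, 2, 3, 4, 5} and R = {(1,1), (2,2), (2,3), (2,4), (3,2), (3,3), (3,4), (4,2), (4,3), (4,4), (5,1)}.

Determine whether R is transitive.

Transitive: yes — every two-step R-path is closed by a direct edge.

Yes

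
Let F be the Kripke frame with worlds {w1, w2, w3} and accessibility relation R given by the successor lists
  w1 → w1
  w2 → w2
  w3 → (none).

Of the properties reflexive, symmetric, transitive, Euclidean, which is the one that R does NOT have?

Reflexive: no — w3 is not related to itself.
Symmetric: yes — every pair in R has its reverse in R.
Transitive: yes — every two-step R-path is closed by a direct edge.
Euclidean: yes — any two successors of a common world are R-related.
Only reflexive fails.

reflexive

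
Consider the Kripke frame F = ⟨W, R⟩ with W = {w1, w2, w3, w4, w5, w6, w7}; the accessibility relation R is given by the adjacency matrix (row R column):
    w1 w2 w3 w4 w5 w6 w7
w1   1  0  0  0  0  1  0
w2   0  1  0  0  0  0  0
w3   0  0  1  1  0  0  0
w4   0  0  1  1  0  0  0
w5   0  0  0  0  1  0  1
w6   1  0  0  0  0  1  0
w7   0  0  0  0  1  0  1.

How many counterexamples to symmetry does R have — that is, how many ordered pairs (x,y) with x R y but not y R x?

R is symmetric; there are no such tuples.

0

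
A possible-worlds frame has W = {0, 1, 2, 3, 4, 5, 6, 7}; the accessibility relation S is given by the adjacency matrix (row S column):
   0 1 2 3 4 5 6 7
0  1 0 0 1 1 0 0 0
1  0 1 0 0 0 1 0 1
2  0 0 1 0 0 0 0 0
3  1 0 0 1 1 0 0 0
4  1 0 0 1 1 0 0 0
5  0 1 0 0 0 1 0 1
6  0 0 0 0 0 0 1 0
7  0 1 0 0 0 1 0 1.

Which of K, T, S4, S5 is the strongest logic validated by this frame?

Reflexive (axiom T): yes — every world is S-related to itself.
Transitive (axiom 4): yes — every two-step S-path is closed by a direct edge.
Euclidean (axiom 5): yes — any two successors of a common world are S-related.
So F validates K, T, S4, S5. The strongest is S5.

S5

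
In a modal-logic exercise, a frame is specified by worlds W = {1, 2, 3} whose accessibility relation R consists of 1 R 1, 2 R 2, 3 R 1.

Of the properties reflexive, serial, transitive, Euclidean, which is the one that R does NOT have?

Reflexive: no — 3 is not related to itself.
Serial: yes — every world has a successor (e.g. 1 R 1).
Transitive: yes — every two-step R-path is closed by a direct edge.
Euclidean: yes — any two successors of a common world are R-related.
Only reflexive fails.

reflexive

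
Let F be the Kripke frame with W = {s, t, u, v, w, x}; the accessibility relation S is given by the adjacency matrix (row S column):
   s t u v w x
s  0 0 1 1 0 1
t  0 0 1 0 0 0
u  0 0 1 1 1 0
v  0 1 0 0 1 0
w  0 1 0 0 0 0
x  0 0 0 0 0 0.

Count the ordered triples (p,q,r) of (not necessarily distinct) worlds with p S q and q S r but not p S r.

Enumerating: (s,u,w), (s,v,t), (s,v,w), (t,u,v), (t,u,w), (u,v,t), (u,w,t), (v,t,u), (w,t,u).

9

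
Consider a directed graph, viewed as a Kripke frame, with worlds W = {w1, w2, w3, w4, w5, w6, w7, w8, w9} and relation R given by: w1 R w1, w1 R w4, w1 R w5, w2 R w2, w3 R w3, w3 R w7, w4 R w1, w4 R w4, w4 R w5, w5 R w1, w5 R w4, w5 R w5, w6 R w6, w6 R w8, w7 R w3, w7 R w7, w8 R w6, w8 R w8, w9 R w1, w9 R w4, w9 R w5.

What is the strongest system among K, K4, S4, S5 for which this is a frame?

K4

Transitive (axiom 4): yes — every two-step R-path is closed by a direct edge.
Reflexive (axiom T): no — w9 is not related to itself.
Euclidean (axiom 5): yes — any two successors of a common world are R-related.
So F validates K, K4; S4 would additionally require R to be reflexive. The strongest is K4.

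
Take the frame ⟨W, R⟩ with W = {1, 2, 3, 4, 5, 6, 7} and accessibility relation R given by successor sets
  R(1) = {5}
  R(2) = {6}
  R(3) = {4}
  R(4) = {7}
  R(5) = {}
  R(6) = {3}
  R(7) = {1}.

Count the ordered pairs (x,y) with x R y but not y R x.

6

Enumerating: (1,5), (2,6), (3,4), (4,7), (6,3), (7,1).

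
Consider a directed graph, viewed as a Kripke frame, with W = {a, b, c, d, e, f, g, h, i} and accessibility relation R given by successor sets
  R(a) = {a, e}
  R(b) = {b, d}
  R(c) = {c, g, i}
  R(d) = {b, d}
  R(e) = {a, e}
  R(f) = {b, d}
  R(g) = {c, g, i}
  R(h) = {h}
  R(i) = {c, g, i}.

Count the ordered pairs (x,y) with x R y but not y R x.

2

Enumerating: (f,b), (f,d).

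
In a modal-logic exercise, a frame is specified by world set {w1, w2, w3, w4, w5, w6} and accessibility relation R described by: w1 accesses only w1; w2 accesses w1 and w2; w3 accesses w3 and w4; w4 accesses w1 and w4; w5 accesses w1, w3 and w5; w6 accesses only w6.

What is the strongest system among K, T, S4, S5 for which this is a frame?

Reflexive (axiom T): yes — every world is R-related to itself.
Transitive (axiom 4): no — w3 R w4 and w4 R w1, but not w3 R w1.
Euclidean (axiom 5): no — w5 R w1 and w5 R w3, but not w1 R w3.
So F validates K, T; S4 would additionally require R to be transitive. The strongest is T.

T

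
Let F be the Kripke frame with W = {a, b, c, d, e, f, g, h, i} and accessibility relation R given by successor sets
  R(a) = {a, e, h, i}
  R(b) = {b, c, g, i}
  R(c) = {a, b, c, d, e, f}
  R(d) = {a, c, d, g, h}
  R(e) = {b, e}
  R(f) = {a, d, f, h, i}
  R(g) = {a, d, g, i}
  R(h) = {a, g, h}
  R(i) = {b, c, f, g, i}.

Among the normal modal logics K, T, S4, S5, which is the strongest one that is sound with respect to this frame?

T

Reflexive (axiom T): yes — every world is R-related to itself.
Transitive (axiom 4): no — a R e and e R b, but not a R b.
Euclidean (axiom 5): no — a R e and a R h, but not e R h.
So F validates K, T; S4 would additionally require R to be transitive. The strongest is T.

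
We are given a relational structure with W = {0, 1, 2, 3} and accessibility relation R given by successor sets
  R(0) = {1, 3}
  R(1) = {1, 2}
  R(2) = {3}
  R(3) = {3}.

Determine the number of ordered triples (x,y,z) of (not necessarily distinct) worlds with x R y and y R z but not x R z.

2

Enumerating: (0,1,2), (1,2,3).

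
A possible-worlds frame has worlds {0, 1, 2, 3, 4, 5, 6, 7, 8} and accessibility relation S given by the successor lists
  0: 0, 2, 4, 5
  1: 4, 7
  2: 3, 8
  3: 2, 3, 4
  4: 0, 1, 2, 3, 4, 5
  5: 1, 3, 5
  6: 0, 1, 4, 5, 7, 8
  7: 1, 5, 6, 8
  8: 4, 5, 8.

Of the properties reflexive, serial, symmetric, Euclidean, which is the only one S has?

Reflexive: no — 1 is not related to itself.
Serial: yes — every world has a successor (e.g. 0 S 0).
Symmetric: no — 0 S 2 but not 2 S 0.
Euclidean: no — 0 S 2 and 0 S 4, but not 2 S 4.
Only serial holds.

serial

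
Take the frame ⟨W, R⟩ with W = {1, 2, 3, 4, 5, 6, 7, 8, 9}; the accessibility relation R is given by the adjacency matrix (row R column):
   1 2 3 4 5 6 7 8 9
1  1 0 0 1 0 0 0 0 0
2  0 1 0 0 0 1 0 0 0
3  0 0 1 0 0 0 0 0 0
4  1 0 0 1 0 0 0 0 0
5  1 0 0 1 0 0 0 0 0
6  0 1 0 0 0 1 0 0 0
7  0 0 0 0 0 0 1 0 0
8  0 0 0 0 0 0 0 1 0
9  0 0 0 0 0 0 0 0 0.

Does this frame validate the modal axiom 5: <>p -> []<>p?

Yes

The schema 5 characterises exactly the Euclidean frames.
Euclidean: yes — any two successors of a common world are R-related.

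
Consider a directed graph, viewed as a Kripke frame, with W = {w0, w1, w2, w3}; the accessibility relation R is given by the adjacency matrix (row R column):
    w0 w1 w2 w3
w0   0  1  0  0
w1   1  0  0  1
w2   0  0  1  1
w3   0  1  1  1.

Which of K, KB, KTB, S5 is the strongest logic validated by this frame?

KB

Symmetric (axiom B): yes — every pair in R has its reverse in R.
Reflexive (axiom T): no — w0 is not related to itself.
Euclidean (axiom 5): no — w1 R w0 and w1 R w3, but not w0 R w3.
So F validates K, KB; KTB would additionally require R to be reflexive. The strongest is KB.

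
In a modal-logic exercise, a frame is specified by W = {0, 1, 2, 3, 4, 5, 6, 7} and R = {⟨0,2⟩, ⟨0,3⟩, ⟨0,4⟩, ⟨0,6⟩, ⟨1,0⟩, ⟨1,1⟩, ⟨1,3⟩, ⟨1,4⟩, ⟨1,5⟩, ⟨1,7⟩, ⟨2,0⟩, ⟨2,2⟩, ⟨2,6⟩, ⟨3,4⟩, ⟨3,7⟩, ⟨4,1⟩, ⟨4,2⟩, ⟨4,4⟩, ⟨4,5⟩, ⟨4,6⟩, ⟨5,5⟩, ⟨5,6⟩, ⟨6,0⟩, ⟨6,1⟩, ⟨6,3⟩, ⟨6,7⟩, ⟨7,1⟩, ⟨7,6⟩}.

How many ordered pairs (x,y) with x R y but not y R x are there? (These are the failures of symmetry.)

Enumerating: (0,3), (0,4), (1,0), (1,3), (1,5), (2,6), (3,4), (3,7), (4,2), (4,5), (4,6), (5,6), (6,1), (6,3).

14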